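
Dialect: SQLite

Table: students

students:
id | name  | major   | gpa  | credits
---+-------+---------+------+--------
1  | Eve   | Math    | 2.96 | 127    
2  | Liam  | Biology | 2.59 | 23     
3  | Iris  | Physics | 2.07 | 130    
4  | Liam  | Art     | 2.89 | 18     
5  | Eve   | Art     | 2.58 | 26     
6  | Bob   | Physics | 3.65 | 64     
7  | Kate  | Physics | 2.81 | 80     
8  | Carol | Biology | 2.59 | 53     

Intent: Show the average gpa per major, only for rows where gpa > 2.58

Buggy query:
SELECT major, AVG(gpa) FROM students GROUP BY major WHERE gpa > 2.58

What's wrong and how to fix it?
Bug: Row-level WHERE must come before GROUP BY in the clause order

Fix: Place WHERE between FROM and GROUP BY

Corrected query:
SELECT major, AVG(gpa) FROM students WHERE gpa > 2.58 GROUP BY major

Result:
major   | AVG(gpa)
--------+---------
Art     | 2.89    
Biology | 2.59    
Math    | 2.96    
Physics | 3.23    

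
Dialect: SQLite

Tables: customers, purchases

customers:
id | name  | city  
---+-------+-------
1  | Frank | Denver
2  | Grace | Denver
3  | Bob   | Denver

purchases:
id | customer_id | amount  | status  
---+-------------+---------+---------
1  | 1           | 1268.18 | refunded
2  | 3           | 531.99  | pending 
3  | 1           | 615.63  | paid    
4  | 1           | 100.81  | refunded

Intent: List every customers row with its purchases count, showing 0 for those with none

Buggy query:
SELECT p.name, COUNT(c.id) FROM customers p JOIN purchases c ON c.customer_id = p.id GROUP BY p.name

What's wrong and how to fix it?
Bug: An inner join excludes parents with zero children

Fix: Use LEFT JOIN so parents without children still appear (COUNT(c.id) gives 0)

Corrected query:
SELECT p.name, COUNT(c.id) FROM customers p LEFT JOIN purchases c ON c.customer_id = p.id GROUP BY p.name

Result:
name  | COUNT(c.id)
------+------------
Bob   | 1          
Frank | 3          
Grace | 0          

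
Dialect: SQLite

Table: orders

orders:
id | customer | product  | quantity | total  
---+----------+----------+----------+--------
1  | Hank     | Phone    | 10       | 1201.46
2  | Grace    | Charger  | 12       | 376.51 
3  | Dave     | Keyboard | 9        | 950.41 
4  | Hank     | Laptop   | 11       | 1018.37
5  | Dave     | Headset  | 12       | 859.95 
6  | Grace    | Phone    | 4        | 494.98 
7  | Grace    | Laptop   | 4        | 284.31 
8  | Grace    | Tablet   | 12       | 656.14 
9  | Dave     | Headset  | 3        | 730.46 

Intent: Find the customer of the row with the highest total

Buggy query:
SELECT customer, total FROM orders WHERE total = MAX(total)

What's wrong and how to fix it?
Bug: MAX(total) is an aggregate and cannot be used directly in WHERE

Fix: Wrap MAX in a scalar subquery so WHERE compares against a single value

Corrected query:
SELECT customer, total FROM orders WHERE total = (SELECT MAX(total) FROM orders)

Result:
customer | total  
---------+--------
Hank     | 1201.46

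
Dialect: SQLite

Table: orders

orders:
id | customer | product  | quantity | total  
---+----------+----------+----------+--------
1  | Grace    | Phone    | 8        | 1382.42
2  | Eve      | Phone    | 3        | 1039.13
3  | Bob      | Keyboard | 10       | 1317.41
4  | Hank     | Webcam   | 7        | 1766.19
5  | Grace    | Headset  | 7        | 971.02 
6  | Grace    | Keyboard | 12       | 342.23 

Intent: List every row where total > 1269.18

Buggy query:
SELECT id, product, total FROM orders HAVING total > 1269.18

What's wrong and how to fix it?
Bug: This is a non-aggregate query (no GROUP BY, no aggregates), so in SQLite the HAVING clause is invalid here; a row-level condition belongs in WHERE

Fix: Replace HAVING with WHERE since the condition applies to individual rows

Corrected query:
SELECT id, product, total FROM orders WHERE total > 1269.18

Result:
id | product  | total  
---+----------+--------
1  | Phone    | 1382.42
3  | Keyboard | 1317.41
4  | Webcam   | 1766.19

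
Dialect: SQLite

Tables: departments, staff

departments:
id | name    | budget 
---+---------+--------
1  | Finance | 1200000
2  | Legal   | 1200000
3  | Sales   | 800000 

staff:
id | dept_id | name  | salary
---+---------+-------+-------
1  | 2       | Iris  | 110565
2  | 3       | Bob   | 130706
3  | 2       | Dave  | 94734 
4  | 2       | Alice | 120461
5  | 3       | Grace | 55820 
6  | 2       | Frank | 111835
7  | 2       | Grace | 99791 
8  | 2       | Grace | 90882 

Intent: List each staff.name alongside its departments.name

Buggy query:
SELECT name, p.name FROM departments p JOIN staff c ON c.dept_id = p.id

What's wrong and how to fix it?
Bug: Both tables have a 'name' column; the unqualified reference is ambiguous

Fix: Prefix ambiguous columns with the table alias

Corrected query:
SELECT c.name, p.name FROM departments p JOIN staff c ON c.dept_id = p.id

Result:
name  | name 
------+------
Iris  | Legal
Bob   | Sales
Dave  | Legal
Alice | Legal
Grace | Sales
Frank | Legal
Grace | Legal
Grace | Legal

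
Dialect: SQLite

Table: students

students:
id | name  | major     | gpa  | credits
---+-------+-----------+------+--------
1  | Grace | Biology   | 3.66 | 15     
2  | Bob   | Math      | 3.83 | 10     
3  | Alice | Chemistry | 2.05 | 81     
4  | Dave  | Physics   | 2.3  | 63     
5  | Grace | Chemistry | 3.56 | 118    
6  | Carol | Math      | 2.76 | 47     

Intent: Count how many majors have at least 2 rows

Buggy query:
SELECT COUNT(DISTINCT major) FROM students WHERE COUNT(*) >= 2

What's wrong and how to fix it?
Bug: COUNT(*) cannot appear in WHERE; the per-group count doesn't exist yet

Fix: Group first with HAVING COUNT(*) >= 2, then COUNT the resulting groups

Corrected query:
SELECT COUNT(*) FROM (SELECT major FROM students GROUP BY major HAVING COUNT(*) >= 2)

Result:
COUNT(*)
--------
2       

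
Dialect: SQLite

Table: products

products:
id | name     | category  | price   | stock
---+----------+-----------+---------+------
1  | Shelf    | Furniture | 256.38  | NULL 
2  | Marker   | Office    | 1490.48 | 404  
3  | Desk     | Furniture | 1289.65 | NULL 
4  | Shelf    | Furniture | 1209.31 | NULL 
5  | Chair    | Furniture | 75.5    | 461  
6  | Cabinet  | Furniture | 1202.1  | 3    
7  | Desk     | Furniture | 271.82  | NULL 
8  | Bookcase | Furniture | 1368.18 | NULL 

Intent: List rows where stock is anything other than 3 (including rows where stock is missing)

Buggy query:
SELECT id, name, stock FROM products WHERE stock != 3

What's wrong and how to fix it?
Bug: Inequality against NULL is unknown, not true; rows with NULL are dropped

Fix: Add an explicit OR stock IS NULL to include the missing-value rows

Corrected query:
SELECT id, name, stock FROM products WHERE stock != 3 OR stock IS NULL

Result:
id | name     | stock
---+----------+------
1  | Shelf    | NULL 
2  | Marker   | 404  
3  | Desk     | NULL 
4  | Shelf    | NULL 
5  | Chair    | 461  
7  | Desk     | NULL 
8  | Bookcase | NULL 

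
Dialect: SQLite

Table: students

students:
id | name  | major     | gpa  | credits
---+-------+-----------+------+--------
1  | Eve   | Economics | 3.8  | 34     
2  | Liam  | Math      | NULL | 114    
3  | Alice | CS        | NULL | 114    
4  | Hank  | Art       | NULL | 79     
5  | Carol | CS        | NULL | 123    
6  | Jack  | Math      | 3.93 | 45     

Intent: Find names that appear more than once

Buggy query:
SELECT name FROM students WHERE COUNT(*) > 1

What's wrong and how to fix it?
Bug: COUNT(*) is an aggregate and cannot be used in WHERE

Fix: Group first, then use HAVING for the count condition

Corrected query:
SELECT name FROM students GROUP BY name HAVING COUNT(*) > 1

Result:
(no rows)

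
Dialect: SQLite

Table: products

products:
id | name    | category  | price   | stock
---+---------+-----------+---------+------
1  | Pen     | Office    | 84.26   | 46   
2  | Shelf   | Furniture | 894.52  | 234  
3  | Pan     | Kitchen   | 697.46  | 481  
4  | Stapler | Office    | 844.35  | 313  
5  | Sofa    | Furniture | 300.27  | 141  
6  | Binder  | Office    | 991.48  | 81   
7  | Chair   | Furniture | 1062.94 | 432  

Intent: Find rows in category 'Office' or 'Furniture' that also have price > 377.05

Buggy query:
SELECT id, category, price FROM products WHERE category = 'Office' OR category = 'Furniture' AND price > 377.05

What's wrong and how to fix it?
Bug: Without parentheses, AND is evaluated before OR, so the price filter only applies to the 'Furniture' branch

Fix: Group the OR with parentheses (or use IN), then AND the threshold

Corrected query:
SELECT id, category, price FROM products WHERE (category = 'Office' OR category = 'Furniture') AND price > 377.05

Result:
id | category  | price  
---+-----------+--------
2  | Furniture | 894.52 
4  | Office    | 844.35 
6  | Office    | 991.48 
7  | Furniture | 1062.94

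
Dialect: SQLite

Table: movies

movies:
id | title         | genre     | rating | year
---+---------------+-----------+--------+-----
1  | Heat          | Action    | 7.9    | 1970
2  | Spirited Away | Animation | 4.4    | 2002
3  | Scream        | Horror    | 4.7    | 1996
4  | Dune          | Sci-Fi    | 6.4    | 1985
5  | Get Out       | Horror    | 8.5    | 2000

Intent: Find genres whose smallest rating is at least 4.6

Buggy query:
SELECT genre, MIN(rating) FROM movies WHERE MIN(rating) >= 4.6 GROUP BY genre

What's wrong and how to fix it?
Bug: MIN() in WHERE is a misuse of aggregate

Fix: Replace WHERE with HAVING after the GROUP BY

Corrected query:
SELECT genre, MIN(rating) FROM movies GROUP BY genre HAVING MIN(rating) >= 4.6

Result:
genre  | MIN(rating)
-------+------------
Action | 7.9        
Horror | 4.7        
Sci-Fi | 6.4        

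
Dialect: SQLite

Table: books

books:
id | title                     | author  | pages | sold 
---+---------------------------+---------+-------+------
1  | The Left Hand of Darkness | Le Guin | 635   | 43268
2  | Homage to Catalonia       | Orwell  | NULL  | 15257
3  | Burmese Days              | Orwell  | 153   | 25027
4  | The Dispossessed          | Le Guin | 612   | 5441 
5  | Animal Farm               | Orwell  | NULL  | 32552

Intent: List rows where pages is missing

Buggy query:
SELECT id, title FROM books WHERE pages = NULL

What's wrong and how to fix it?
Bug: '= NULL' is always unknown in SQL three-valued logic, so no rows match

Fix: Replace '= NULL' with 'IS NULL'

Corrected query:
SELECT id, title FROM books WHERE pages IS NULL

Result:
id | title              
---+--------------------
2  | Homage to Catalonia
5  | Animal Farm        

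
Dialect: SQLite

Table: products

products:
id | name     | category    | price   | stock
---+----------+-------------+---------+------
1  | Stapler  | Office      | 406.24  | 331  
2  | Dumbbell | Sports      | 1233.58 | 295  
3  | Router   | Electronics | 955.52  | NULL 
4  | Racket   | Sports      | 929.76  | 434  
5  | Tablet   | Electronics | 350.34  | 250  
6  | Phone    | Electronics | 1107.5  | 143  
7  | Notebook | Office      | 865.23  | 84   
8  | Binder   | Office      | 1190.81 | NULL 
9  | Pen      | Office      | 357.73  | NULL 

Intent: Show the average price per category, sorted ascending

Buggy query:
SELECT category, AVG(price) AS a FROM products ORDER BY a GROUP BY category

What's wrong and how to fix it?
Bug: GROUP BY must precede ORDER BY

Fix: Reorder: SELECT … FROM … GROUP BY … ORDER BY …

Corrected query:
SELECT category, AVG(price) AS a FROM products GROUP BY category ORDER BY a

Result:
category    | a         
------------+-----------
Office      | 705.0025  
Electronics | 804.453333
Sports      | 1081.67   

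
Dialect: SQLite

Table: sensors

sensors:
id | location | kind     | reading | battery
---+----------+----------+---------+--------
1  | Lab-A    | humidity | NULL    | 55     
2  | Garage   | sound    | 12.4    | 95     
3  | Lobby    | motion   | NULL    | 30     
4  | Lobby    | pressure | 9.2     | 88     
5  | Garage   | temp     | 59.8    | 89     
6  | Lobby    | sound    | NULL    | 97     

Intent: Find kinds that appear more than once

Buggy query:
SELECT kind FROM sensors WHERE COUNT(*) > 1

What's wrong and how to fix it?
Bug: WHERE can't reference COUNT(*); aggregates are computed after WHERE

Fix: GROUP BY kind, then filter groups with HAVING COUNT(*) > 1

Corrected query:
SELECT kind FROM sensors GROUP BY kind HAVING COUNT(*) > 1

Result:
kind 
-----
sound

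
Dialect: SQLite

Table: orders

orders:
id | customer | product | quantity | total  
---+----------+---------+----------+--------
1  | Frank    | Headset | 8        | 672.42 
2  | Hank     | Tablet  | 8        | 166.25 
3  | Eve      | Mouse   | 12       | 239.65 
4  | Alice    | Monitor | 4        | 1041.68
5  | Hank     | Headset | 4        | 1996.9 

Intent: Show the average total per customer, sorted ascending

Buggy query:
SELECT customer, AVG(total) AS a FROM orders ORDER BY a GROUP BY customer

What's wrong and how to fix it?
Bug: ORDER BY appears before GROUP BY; SQL clause order requires GROUP BY first

Fix: Reorder: SELECT … FROM … GROUP BY … ORDER BY …

Corrected query:
SELECT customer, AVG(total) AS a FROM orders GROUP BY customer ORDER BY a

Result:
customer | a       
---------+---------
Eve      | 239.65  
Frank    | 672.42  
Alice    | 1041.68 
Hank     | 1081.575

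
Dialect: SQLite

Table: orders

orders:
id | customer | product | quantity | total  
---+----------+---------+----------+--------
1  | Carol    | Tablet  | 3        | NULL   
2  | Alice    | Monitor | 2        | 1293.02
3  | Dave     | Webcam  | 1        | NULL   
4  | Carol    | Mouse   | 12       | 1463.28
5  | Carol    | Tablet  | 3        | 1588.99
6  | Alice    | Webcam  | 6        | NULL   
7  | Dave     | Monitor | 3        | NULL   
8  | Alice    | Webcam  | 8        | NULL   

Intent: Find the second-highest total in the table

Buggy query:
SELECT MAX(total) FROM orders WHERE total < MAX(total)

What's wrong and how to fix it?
Bug: The inner MAX is an aggregate inside WHERE, which is not allowed

Fix: Compute the overall MAX in a subquery, then take MAX of rows below it

Corrected query:
SELECT MAX(total) FROM orders WHERE total < (SELECT MAX(total) FROM orders)

Result:
MAX(total)
----------
1463.28   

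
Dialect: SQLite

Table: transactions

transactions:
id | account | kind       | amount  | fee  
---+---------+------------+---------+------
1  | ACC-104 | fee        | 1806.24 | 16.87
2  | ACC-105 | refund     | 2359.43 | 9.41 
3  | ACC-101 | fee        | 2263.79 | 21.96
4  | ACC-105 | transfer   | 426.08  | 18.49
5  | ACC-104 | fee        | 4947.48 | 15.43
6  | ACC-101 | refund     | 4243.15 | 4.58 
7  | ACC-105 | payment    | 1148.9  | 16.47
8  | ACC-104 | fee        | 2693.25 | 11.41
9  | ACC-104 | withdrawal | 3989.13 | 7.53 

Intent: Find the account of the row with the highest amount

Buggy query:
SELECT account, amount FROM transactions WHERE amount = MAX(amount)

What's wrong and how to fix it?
Bug: WHERE is evaluated per row; an aggregate over the whole table isn't defined there

Fix: Wrap MAX in a scalar subquery so WHERE compares against a single value

Corrected query:
SELECT account, amount FROM transactions WHERE amount = (SELECT MAX(amount) FROM transactions)

Result:
account | amount 
--------+--------
ACC-104 | 4947.48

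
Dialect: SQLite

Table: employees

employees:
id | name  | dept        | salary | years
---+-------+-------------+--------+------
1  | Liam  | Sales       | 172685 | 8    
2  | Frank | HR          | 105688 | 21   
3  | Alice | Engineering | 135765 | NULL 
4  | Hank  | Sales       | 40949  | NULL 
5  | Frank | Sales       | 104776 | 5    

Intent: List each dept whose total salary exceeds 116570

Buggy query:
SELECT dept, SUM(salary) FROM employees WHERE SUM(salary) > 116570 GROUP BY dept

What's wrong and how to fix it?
Bug: SUM(salary) is an aggregate, but WHERE filters rows before aggregation

Fix: Move the aggregate condition to a HAVING clause

Corrected query:
SELECT dept, SUM(salary) FROM employees GROUP BY dept HAVING SUM(salary) > 116570

Result:
dept        | SUM(salary)
------------+------------
Engineering | 135765     
Sales       | 318410     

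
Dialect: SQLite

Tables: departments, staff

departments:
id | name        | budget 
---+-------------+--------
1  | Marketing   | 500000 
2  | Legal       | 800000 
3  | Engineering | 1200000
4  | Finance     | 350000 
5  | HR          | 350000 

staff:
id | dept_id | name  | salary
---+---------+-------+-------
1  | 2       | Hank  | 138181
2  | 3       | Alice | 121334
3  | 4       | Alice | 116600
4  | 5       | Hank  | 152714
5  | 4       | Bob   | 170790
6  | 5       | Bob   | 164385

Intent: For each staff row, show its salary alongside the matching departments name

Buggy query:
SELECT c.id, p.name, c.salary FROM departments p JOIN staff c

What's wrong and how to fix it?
Bug: Missing join condition: each staff row is matched to all departments rows instead of just its own

Fix: Add ON c.dept_id = p.id to the JOIN

Corrected query:
SELECT c.id, p.name, c.salary FROM departments p JOIN staff c ON c.dept_id = p.id

Result:
id | name        | salary
---+-------------+-------
1  | Legal       | 138181
2  | Engineering | 121334
3  | Finance     | 116600
4  | HR          | 152714
5  | Finance     | 170790
6  | HR          | 164385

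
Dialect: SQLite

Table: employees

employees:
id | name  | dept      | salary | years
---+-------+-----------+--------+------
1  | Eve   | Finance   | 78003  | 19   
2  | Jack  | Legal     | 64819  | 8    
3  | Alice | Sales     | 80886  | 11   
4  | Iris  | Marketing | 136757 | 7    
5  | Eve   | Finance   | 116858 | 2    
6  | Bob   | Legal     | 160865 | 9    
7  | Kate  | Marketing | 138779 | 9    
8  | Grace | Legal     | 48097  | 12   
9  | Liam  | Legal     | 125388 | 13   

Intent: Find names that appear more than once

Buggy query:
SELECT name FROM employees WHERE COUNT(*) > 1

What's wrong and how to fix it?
Bug: WHERE can't reference COUNT(*); aggregates are computed after WHERE

Fix: GROUP BY name, then filter groups with HAVING COUNT(*) > 1

Corrected query:
SELECT name FROM employees GROUP BY name HAVING COUNT(*) > 1

Result:
name
----
Eve 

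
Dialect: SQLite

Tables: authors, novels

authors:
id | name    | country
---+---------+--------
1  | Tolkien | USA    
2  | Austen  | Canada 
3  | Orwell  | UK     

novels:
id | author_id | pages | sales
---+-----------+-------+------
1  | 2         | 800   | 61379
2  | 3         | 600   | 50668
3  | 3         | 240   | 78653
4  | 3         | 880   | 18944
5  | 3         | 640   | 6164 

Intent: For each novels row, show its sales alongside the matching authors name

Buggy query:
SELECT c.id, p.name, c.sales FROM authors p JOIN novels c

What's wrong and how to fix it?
Bug: Missing join condition: each novels row is matched to all authors rows instead of just its own

Fix: Specify the join condition linking the foreign key to the parent id

Corrected query:
SELECT c.id, p.name, c.sales FROM authors p JOIN novels c ON c.author_id = p.id

Result:
id | name   | sales
---+--------+------
1  | Austen | 61379
2  | Orwell | 50668
3  | Orwell | 78653
4  | Orwell | 18944
5  | Orwell | 6164 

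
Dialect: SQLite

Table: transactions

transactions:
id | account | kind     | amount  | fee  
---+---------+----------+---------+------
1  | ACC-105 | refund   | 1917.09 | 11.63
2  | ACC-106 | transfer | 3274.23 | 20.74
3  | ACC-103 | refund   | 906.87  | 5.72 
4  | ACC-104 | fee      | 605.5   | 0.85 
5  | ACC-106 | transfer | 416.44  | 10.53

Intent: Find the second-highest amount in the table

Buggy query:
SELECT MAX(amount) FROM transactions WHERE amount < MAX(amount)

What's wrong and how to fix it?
Bug: The inner MAX is an aggregate inside WHERE, which is not allowed

Fix: Compute the overall MAX in a subquery, then take MAX of rows below it

Corrected query:
SELECT MAX(amount) FROM transactions WHERE amount < (SELECT MAX(amount) FROM transactions)

Result:
MAX(amount)
-----------
1917.09    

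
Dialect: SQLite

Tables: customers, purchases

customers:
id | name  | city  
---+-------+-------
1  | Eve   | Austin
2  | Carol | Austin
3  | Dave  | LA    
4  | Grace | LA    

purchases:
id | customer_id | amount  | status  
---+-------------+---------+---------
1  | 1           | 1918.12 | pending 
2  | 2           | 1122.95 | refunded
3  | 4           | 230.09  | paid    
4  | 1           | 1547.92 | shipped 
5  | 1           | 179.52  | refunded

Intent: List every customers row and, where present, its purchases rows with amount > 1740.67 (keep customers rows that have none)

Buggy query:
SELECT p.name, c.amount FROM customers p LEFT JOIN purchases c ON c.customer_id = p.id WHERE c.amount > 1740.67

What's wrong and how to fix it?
Bug: A WHERE condition on the right-hand table after LEFT JOIN drops unmatched parents

Fix: Move the right-table condition into the ON clause so unmatched parents are kept

Corrected query:
SELECT p.name, c.amount FROM customers p LEFT JOIN purchases c ON c.customer_id = p.id AND c.amount > 1740.67

Result:
name  | amount 
------+--------
Eve   | 1918.12
Carol | NULL   
Dave  | NULL   
Grace | NULL   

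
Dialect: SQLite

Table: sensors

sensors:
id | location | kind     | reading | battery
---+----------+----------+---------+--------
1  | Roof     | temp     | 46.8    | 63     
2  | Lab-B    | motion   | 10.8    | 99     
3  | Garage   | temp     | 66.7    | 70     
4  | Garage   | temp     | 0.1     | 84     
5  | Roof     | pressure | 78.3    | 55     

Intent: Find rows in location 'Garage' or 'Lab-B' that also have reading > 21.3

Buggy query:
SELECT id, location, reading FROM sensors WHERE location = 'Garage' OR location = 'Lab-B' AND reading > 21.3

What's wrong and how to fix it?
Bug: AND binds tighter than OR, so this parses as location = 'Garage' OR (location = 'Lab-B' AND reading > 21.3)

Fix: Add parentheses around the OR so the AND applies to both alternatives

Corrected query:
SELECT id, location, reading FROM sensors WHERE (location = 'Garage' OR location = 'Lab-B') AND reading > 21.3

Result:
id | location | reading
---+----------+--------
3  | Garage   | 66.7   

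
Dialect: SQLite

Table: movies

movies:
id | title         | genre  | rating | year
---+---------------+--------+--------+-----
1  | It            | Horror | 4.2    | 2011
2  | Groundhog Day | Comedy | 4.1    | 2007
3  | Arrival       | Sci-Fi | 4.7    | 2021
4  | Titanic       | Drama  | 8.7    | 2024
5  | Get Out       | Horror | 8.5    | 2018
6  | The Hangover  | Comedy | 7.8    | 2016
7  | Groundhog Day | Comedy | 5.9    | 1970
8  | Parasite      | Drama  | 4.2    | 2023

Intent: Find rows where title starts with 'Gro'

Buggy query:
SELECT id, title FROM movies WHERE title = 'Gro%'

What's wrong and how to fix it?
Bug: '=' compares the literal string including the % character; pattern matching needs LIKE

Fix: Use LIKE for wildcard pattern matching

Corrected query:
SELECT id, title FROM movies WHERE title LIKE 'Gro%'

Result:
id | title        
---+--------------
2  | Groundhog Day
7  | Groundhog Day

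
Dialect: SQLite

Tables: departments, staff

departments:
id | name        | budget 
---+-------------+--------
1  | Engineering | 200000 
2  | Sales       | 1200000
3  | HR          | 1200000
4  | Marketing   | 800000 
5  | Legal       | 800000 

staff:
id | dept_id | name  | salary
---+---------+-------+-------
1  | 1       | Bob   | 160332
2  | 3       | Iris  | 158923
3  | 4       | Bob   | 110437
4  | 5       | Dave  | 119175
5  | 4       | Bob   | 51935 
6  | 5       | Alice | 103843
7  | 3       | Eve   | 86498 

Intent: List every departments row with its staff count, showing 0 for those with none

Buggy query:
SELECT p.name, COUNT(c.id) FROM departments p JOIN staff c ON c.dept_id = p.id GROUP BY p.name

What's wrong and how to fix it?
Bug: An inner join excludes parents with zero children

Fix: Switch to LEFT JOIN to retain unmatched parent rows

Corrected query:
SELECT p.name, COUNT(c.id) FROM departments p LEFT JOIN staff c ON c.dept_id = p.id GROUP BY p.name

Result:
name        | COUNT(c.id)
------------+------------
Engineering | 1          
HR          | 2          
Legal       | 2          
Marketing   | 2          
Sales       | 0          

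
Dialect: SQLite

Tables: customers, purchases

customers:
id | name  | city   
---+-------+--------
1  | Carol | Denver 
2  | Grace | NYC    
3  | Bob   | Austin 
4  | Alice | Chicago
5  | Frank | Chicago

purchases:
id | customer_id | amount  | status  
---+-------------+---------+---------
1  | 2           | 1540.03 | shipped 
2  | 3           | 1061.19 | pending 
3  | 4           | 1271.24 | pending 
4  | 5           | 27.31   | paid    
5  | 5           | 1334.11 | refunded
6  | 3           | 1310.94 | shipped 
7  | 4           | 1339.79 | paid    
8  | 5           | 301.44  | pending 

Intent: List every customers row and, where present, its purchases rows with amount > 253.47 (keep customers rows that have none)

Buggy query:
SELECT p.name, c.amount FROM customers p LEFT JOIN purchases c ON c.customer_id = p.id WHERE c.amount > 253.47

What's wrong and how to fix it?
Bug: A WHERE condition on the right-hand table after LEFT JOIN drops unmatched parents

Fix: Put 'c.amount > 253.47' in the JOIN's ON clause instead of WHERE

Corrected query:
SELECT p.name, c.amount FROM customers p LEFT JOIN purchases c ON c.customer_id = p.id AND c.amount > 253.47

Result:
name  | amount 
------+--------
Carol | NULL   
Grace | 1540.03
Bob   | 1061.19
Bob   | 1310.94
Alice | 1271.24
Alice | 1339.79
Frank | 301.44 
Frank | 1334.11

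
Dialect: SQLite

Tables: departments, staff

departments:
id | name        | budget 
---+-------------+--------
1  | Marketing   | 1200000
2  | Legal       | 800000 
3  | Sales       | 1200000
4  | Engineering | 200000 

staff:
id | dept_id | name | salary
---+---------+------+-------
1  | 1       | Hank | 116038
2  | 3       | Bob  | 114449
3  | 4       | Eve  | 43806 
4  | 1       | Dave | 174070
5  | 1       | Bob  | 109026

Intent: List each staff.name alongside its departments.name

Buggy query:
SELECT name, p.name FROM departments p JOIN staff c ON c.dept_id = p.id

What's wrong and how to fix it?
Bug: 'name' exists in both joined tables, so the database can't tell which one is meant

Fix: Prefix ambiguous columns with the table alias

Corrected query:
SELECT c.name, p.name FROM departments p JOIN staff c ON c.dept_id = p.id

Result:
name | name       
-----+------------
Hank | Marketing  
Bob  | Sales      
Eve  | Engineering
Dave | Marketing  
Bob  | Marketing  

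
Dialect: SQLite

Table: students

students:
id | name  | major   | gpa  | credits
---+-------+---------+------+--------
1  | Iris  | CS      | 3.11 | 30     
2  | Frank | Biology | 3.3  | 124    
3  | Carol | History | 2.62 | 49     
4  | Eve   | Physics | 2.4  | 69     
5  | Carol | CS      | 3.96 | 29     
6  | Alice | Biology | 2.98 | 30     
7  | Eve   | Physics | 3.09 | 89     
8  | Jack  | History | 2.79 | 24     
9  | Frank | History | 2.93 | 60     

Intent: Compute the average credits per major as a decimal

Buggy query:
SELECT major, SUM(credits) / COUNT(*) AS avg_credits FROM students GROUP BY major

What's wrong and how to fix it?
Bug: Both operands are integers, so '/' performs integer division and truncates

Fix: Cast one side to REAL so the division keeps the fractional part

Corrected query:
SELECT major, SUM(credits) * 1.0 / COUNT(*) AS avg_credits FROM students GROUP BY major

Result:
major   | avg_credits
--------+------------
Biology | 77         
CS      | 29.5       
History | 44.333333  
Physics | 79         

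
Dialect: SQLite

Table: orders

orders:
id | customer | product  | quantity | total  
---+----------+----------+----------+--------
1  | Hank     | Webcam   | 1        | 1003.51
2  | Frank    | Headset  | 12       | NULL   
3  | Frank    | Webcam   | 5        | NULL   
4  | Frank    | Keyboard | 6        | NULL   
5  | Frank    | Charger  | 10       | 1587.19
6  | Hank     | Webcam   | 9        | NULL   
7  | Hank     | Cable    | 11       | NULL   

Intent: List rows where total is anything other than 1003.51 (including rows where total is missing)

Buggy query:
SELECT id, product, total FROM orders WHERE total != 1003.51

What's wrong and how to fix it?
Bug: 'total != 1003.51' is unknown when total is NULL, so NULL rows are silently excluded

Fix: Add an explicit OR total IS NULL to include the missing-value rows

Corrected query:
SELECT id, product, total FROM orders WHERE total != 1003.51 OR total IS NULL

Result:
id | product  | total  
---+----------+--------
2  | Headset  | NULL   
3  | Webcam   | NULL   
4  | Keyboard | NULL   
5  | Charger  | 1587.19
6  | Webcam   | NULL   
7  | Cable    | NULL   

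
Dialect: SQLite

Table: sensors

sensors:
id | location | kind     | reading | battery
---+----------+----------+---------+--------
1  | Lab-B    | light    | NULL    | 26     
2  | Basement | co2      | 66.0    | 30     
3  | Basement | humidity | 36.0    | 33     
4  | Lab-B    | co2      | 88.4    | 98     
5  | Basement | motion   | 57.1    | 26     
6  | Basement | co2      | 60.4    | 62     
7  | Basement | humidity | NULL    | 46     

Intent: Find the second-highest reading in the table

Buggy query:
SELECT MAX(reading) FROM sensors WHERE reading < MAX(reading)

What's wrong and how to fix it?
Bug: MAX(reading) on the right of the comparison is an aggregate-in-WHERE error

Fix: Put the inner MAX in a scalar subquery

Corrected query:
SELECT MAX(reading) FROM sensors WHERE reading < (SELECT MAX(reading) FROM sensors)

Result:
MAX(reading)
------------
66          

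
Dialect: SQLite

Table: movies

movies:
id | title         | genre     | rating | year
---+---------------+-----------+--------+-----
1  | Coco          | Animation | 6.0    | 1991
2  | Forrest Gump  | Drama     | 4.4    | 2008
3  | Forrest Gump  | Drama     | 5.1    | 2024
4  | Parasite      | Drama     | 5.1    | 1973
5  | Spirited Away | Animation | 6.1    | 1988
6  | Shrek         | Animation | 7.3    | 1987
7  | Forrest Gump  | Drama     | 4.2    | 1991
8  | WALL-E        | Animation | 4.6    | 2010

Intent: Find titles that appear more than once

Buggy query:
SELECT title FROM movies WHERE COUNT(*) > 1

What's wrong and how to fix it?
Bug: WHERE can't reference COUNT(*); aggregates are computed after WHERE

Fix: GROUP BY title, then filter groups with HAVING COUNT(*) > 1

Corrected query:
SELECT title FROM movies GROUP BY title HAVING COUNT(*) > 1

Result:
title       
------------
Forrest Gump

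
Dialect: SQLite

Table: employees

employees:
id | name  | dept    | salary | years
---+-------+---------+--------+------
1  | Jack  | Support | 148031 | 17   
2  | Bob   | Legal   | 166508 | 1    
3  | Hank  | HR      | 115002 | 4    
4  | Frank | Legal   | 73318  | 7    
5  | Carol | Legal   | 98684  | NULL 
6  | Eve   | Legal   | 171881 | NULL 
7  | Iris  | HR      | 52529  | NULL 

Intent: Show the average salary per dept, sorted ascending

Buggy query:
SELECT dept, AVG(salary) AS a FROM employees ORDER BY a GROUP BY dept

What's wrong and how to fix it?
Bug: ORDER BY appears before GROUP BY; SQL clause order requires GROUP BY first

Fix: Reorder: SELECT … FROM … GROUP BY … ORDER BY …

Corrected query:
SELECT dept, AVG(salary) AS a FROM employees GROUP BY dept ORDER BY a

Result:
dept    | a        
--------+----------
HR      | 83765.5  
Legal   | 127597.75
Support | 148031   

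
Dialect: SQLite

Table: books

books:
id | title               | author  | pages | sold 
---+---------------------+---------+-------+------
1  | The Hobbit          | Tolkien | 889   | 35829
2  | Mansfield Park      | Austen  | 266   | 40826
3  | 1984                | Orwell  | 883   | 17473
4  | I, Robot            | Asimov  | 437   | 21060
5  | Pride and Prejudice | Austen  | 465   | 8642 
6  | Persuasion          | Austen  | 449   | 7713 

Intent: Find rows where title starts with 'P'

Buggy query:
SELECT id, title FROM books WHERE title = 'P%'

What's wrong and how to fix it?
Bug: '=' compares the literal string including the % character; pattern matching needs LIKE

Fix: Replace '=' with LIKE so 'P%' is treated as a pattern

Corrected query:
SELECT id, title FROM books WHERE title LIKE 'P%'

Result:
id | title              
---+--------------------
5  | Pride and Prejudice
6  | Persuasion         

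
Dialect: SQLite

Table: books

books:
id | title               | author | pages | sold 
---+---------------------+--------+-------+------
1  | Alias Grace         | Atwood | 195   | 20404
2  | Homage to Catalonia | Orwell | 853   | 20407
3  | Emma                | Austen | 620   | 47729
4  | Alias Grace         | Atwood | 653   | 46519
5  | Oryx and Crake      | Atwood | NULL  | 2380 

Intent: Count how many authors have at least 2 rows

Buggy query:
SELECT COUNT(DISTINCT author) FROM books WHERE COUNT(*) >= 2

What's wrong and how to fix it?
Bug: COUNT(*) cannot appear in WHERE; the per-group count doesn't exist yet

Fix: Group first with HAVING COUNT(*) >= 2, then COUNT the resulting groups

Corrected query:
SELECT COUNT(*) FROM (SELECT author FROM books GROUP BY author HAVING COUNT(*) >= 2)

Result:
COUNT(*)
--------
1       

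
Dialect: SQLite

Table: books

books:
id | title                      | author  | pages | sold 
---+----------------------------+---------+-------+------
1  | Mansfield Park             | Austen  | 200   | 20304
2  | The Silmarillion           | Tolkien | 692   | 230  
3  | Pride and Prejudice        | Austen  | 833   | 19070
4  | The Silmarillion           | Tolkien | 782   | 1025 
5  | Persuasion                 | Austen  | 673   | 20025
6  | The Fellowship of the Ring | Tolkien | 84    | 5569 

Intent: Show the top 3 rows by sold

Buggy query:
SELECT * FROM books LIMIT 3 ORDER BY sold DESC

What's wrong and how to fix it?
Bug: ORDER BY cannot follow LIMIT; LIMIT is the final clause

Fix: Swap the clauses: ORDER BY first, then LIMIT

Corrected query:
SELECT * FROM books ORDER BY sold DESC LIMIT 3

Result:
id | title               | author | pages | sold 
---+---------------------+--------+-------+------
1  | Mansfield Park      | Austen | 200   | 20304
5  | Persuasion          | Austen | 673   | 20025
3  | Pride and Prejudice | Austen | 833   | 19070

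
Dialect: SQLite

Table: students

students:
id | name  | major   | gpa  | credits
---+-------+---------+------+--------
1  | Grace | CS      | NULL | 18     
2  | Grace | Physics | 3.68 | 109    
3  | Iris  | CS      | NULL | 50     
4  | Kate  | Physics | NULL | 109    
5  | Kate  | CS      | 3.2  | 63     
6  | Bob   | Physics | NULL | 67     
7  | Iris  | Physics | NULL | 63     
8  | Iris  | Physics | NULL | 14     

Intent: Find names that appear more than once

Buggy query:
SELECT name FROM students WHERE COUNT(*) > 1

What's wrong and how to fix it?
Bug: COUNT(*) is an aggregate and cannot be used in WHERE

Fix: GROUP BY name, then filter groups with HAVING COUNT(*) > 1

Corrected query:
SELECT name FROM students GROUP BY name HAVING COUNT(*) > 1

Result:
name 
-----
Grace
Iris 
Kate 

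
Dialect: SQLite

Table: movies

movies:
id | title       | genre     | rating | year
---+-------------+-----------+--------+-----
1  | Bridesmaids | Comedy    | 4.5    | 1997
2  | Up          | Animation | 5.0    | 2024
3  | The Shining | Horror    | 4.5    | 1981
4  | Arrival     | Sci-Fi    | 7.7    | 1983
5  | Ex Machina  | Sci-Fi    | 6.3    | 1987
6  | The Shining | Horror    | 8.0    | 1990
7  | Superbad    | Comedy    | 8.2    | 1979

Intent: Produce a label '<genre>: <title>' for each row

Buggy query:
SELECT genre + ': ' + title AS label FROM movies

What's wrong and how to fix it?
Bug: SQLite uses || for string concatenation; + coerces text to numbers (yielding 0)

Fix: Use the || operator for string concatenation

Corrected query:
SELECT genre || ': ' || title AS label FROM movies

Result:
label              
-------------------
Comedy: Bridesmaids
Animation: Up      
Horror: The Shining
Sci-Fi: Arrival    
Sci-Fi: Ex Machina 
Horror: The Shining
Comedy: Superbad   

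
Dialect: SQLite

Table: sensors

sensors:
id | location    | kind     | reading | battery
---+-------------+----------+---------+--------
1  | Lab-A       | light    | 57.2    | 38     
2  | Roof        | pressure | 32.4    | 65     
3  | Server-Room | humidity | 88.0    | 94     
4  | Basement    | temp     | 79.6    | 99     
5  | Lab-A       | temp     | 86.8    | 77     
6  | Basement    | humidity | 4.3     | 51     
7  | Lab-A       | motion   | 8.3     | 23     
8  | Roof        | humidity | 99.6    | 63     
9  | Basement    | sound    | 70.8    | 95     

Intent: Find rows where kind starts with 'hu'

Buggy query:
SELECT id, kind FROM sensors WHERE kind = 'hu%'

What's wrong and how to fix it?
Bug: '=' compares the literal string including the % character; pattern matching needs LIKE

Fix: Replace '=' with LIKE so 'hu%' is treated as a pattern

Corrected query:
SELECT id, kind FROM sensors WHERE kind LIKE 'hu%'

Result:
id | kind    
---+---------
3  | humidity
6  | humidity
8  | humidity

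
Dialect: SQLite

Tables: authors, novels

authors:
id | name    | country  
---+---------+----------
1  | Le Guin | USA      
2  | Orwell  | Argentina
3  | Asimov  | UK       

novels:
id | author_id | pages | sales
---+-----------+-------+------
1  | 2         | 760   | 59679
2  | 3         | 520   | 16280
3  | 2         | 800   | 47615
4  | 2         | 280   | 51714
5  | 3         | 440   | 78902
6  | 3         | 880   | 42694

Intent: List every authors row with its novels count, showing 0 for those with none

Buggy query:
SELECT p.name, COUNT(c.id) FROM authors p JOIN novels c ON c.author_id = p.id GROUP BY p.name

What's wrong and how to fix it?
Bug: INNER JOIN drops authors rows that have no matching novels rows

Fix: Switch to LEFT JOIN to retain unmatched parent rows

Corrected query:
SELECT p.name, COUNT(c.id) FROM authors p LEFT JOIN novels c ON c.author_id = p.id GROUP BY p.name

Result:
name    | COUNT(c.id)
--------+------------
Asimov  | 3          
Le Guin | 0          
Orwell  | 3          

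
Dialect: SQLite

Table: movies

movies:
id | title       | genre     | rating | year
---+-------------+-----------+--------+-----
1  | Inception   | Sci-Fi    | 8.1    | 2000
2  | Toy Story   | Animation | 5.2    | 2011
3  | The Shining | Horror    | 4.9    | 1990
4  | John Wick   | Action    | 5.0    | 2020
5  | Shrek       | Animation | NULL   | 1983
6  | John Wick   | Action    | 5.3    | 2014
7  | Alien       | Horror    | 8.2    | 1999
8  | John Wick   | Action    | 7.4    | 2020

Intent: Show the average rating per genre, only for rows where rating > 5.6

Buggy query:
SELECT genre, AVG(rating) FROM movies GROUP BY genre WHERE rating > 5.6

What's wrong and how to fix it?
Bug: WHERE cannot follow GROUP BY

Fix: Move the WHERE clause before GROUP BY

Corrected query:
SELECT genre, AVG(rating) FROM movies WHERE rating > 5.6 GROUP BY genre

Result:
genre  | AVG(rating)
-------+------------
Action | 7.4        
Horror | 8.2        
Sci-Fi | 8.1        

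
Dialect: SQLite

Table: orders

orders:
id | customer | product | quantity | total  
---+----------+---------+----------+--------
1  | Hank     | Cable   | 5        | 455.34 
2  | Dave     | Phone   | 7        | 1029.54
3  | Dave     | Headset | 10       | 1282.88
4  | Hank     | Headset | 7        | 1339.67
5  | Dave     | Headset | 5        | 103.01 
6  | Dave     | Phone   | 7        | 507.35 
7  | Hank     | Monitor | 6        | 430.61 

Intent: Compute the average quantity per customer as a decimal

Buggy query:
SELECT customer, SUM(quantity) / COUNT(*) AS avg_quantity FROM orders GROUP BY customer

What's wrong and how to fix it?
Bug: Both operands are integers, so '/' performs integer division and truncates

Fix: Multiply by 1.0 (or CAST to REAL) to force floating-point division

Corrected query:
SELECT customer, SUM(quantity) * 1.0 / COUNT(*) AS avg_quantity FROM orders GROUP BY customer

Result:
customer | avg_quantity
---------+-------------
Dave     | 7.25        
Hank     | 6           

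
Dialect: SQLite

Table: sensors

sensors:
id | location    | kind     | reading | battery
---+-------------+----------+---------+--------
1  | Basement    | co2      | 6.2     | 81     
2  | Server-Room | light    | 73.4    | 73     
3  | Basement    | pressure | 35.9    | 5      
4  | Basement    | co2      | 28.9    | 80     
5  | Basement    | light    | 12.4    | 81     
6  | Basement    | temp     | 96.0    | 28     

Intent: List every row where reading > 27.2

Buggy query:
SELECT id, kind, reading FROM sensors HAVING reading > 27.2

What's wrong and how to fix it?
Bug: HAVING filters the output of aggregation, but this query has no GROUP BY and no aggregate functions, so SQLite rejects it (HAVING clause on a non-aggregate query); the condition here is per row

Fix: Replace HAVING with WHERE since the condition applies to individual rows

Corrected query:
SELECT id, kind, reading FROM sensors WHERE reading > 27.2

Result:
id | kind     | reading
---+----------+--------
2  | light    | 73.4   
3  | pressure | 35.9   
4  | co2      | 28.9   
6  | temp     | 96     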